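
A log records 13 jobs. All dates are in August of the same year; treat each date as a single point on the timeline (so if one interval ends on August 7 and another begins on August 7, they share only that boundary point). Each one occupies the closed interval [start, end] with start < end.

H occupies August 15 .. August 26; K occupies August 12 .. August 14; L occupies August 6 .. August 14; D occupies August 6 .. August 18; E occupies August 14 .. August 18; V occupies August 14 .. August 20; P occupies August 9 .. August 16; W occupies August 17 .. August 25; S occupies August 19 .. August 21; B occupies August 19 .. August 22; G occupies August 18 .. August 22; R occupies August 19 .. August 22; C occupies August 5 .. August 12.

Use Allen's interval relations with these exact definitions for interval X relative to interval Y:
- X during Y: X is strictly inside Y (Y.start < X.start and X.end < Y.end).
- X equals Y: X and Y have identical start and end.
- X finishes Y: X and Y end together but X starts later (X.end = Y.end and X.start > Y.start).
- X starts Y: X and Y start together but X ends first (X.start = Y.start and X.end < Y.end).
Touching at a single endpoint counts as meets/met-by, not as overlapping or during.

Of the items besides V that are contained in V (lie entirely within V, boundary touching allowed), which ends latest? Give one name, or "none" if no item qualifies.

Target V = [August 14, August 20].
B [August 19, August 22] → overlapped-by → excluded.
C [August 5, August 12] → before → excluded.
D [August 6, August 18] → overlaps → excluded.
E [August 14, August 18] → starts → candidate.
G [August 18, August 22] → overlapped-by → excluded.
H [August 15, August 26] → overlapped-by → excluded.
K [August 12, August 14] → meets → excluded.
L [August 6, August 14] → meets → excluded.
P [August 9, August 16] → overlaps → excluded.
R [August 19, August 22] → overlapped-by → excluded.
S [August 19, August 21] → overlapped-by → excluded.
W [August 17, August 25] → overlapped-by → excluded.
Among candidates, latest end is August 18 → E.

E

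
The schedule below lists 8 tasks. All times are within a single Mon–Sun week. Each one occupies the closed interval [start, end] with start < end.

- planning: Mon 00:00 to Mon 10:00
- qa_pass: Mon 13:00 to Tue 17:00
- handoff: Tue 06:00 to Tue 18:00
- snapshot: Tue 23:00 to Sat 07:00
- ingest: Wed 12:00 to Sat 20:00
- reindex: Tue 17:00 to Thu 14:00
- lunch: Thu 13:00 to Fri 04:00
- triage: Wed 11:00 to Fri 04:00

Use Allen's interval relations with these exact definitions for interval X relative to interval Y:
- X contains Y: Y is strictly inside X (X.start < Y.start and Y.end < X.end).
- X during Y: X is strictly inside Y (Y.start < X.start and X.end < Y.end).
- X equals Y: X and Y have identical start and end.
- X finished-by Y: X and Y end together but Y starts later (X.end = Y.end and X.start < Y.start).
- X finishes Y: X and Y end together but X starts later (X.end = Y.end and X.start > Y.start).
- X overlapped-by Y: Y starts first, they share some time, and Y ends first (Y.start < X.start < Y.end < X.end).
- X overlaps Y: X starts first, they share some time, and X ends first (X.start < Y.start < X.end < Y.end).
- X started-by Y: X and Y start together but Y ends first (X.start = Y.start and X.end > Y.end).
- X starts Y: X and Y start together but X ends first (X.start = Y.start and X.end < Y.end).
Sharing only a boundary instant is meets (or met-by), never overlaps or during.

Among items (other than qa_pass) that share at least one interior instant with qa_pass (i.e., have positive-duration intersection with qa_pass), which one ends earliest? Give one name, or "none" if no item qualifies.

Target qa_pass = [Mon 13:00, Tue 17:00].
handoff [Tue 06:00, Tue 18:00] → overlapped-by → candidate.
ingest [Wed 12:00, Sat 20:00] → after → excluded.
lunch [Thu 13:00, Fri 04:00] → after → excluded.
planning [Mon 00:00, Mon 10:00] → before → excluded.
reindex [Tue 17:00, Thu 14:00] → met-by → excluded.
snapshot [Tue 23:00, Sat 07:00] → after → excluded.
triage [Wed 11:00, Fri 04:00] → after → excluded.
Among candidates, earliest end is Tue 18:00 → handoff.

handoff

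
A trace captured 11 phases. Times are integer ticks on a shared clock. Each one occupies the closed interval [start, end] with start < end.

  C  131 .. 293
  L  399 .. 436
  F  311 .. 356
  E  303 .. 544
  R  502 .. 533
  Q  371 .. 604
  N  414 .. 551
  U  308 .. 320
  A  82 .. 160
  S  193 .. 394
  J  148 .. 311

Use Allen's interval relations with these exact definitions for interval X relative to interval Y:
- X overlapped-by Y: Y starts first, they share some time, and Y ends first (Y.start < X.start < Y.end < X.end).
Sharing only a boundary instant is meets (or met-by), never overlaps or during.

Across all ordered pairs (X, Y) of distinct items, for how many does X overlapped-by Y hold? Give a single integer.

13

Checking all 110 ordered pairs for relation 'overlapped-by'; matching pairs in alphabetical order:
(C, A): C overlapped-by A ✓
(E, J): E overlapped-by J ✓
(E, S): E overlapped-by S ✓
(F, U): F overlapped-by U ✓
(J, A): J overlapped-by A ✓
(J, C): J overlapped-by C ✓
(N, E): N overlapped-by E ✓
(N, L): N overlapped-by L ✓
(Q, E): Q overlapped-by E ✓
(Q, S): Q overlapped-by S ✓
(S, C): S overlapped-by C ✓
(S, J): S overlapped-by J ✓
(U, J): U overlapped-by J ✓
Count: 13.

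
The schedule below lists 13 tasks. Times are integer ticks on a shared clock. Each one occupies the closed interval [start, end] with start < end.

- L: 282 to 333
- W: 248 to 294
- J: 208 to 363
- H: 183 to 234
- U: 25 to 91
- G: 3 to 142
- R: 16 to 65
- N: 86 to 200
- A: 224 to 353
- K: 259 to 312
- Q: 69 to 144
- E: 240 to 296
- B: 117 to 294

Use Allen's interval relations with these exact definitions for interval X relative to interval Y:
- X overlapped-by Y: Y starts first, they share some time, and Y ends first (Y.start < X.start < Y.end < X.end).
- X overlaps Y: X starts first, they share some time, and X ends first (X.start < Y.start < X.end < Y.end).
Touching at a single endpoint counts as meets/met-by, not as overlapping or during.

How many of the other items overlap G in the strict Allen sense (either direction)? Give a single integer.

Target G = [3, 142].
A [224, 353] → after → no.
B [117, 294] → overlapped-by → counts.
E [240, 296] → after → no.
H [183, 234] → after → no.
J [208, 363] → after → no.
K [259, 312] → after → no.
L [282, 333] → after → no.
N [86, 200] → overlapped-by → counts.
Q [69, 144] → overlapped-by → counts.
R [16, 65] → during → no.
U [25, 91] → during → no.
W [248, 294] → after → no.
Total: 3.

3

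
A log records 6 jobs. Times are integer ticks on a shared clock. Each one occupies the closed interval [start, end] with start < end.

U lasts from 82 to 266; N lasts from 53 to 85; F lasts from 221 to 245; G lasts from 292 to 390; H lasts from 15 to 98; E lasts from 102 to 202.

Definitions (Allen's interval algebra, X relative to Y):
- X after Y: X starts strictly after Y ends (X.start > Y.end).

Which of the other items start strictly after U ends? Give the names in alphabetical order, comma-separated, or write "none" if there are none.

G

Target U = [82, 266].
E [102, 202] → during → no.
F [221, 245] → during → no.
G [292, 390] → after → yes.
H [15, 98] → overlaps → no.
N [53, 85] → overlaps → no.
Result: G.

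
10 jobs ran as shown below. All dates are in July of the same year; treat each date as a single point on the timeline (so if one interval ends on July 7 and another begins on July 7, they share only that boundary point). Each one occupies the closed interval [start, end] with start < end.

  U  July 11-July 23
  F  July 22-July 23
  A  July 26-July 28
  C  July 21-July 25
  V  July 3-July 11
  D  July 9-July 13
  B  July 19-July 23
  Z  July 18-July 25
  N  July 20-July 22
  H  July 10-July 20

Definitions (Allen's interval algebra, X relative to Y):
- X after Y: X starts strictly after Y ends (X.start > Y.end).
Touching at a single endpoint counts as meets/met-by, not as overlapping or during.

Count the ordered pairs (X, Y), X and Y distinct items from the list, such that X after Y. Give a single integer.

Checking all 90 ordered pairs for relation 'after'; matching pairs in alphabetical order:
(A, B): A after B ✓
(A, C): A after C ✓
(A, D): A after D ✓
(A, F): A after F ✓
(A, H): A after H ✓
(A, N): A after N ✓
(A, U): A after U ✓
(A, V): A after V ✓
(A, Z): A after Z ✓
(B, D): B after D ✓
(B, V): B after V ✓
(C, D): C after D ✓
(C, H): C after H ✓
(C, V): C after V ✓
(F, D): F after D ✓
(F, H): F after H ✓
(F, V): F after V ✓
(N, D): N after D ✓
(N, V): N after V ✓
(Z, D): Z after D ✓
(Z, V): Z after V ✓
Count: 21.

21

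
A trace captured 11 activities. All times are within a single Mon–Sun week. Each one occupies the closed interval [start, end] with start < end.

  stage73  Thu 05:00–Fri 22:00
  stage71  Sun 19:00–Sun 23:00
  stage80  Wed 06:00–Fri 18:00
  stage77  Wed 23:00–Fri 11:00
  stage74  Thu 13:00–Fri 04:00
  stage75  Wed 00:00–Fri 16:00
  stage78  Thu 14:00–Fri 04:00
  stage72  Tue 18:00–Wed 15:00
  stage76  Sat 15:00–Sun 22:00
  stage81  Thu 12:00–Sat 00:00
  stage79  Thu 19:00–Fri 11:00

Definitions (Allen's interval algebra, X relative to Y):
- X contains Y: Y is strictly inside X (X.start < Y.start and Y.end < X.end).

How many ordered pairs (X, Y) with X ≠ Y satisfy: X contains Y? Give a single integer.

16

Checking all 110 ordered pairs for relation 'contains'; matching pairs in alphabetical order:
(stage73, stage74): stage73 contains stage74 ✓
(stage73, stage78): stage73 contains stage78 ✓
(stage73, stage79): stage73 contains stage79 ✓
(stage75, stage74): stage75 contains stage74 ✓
(stage75, stage77): stage75 contains stage77 ✓
(stage75, stage78): stage75 contains stage78 ✓
(stage75, stage79): stage75 contains stage79 ✓
(stage77, stage74): stage77 contains stage74 ✓
(stage77, stage78): stage77 contains stage78 ✓
(stage80, stage74): stage80 contains stage74 ✓
(stage80, stage77): stage80 contains stage77 ✓
(stage80, stage78): stage80 contains stage78 ✓
(stage80, stage79): stage80 contains stage79 ✓
(stage81, stage74): stage81 contains stage74 ✓
(stage81, stage78): stage81 contains stage78 ✓
(stage81, stage79): stage81 contains stage79 ✓
Count: 16.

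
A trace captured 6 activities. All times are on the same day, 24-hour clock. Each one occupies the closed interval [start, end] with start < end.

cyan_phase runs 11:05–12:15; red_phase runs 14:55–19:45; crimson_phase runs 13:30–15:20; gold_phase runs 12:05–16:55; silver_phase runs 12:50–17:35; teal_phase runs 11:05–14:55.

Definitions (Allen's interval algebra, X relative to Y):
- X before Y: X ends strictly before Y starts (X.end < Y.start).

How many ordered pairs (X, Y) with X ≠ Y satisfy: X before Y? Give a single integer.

3

Checking all 30 ordered pairs for relation 'before'; matching pairs in alphabetical order:
(cyan_phase, crimson_phase): cyan_phase before crimson_phase ✓
(cyan_phase, red_phase): cyan_phase before red_phase ✓
(cyan_phase, silver_phase): cyan_phase before silver_phase ✓
Count: 3.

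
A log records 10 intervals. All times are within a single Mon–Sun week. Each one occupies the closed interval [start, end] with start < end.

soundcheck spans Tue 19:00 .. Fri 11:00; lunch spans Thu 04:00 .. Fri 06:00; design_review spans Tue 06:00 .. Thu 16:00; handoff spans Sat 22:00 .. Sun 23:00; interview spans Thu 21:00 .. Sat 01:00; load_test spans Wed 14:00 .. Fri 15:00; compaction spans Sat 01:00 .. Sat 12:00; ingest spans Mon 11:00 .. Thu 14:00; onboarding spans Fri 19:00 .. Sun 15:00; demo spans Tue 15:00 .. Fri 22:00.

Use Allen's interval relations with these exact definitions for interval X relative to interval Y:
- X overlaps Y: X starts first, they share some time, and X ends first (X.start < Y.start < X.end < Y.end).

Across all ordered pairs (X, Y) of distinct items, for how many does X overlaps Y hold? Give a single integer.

17

Checking all 90 ordered pairs for relation 'overlaps'; matching pairs in alphabetical order:
(demo, interview): demo overlaps interview ✓
(demo, onboarding): demo overlaps onboarding ✓
(design_review, demo): design_review overlaps demo ✓
(design_review, load_test): design_review overlaps load_test ✓
(design_review, lunch): design_review overlaps lunch ✓
(design_review, soundcheck): design_review overlaps soundcheck ✓
(ingest, demo): ingest overlaps demo ✓
(ingest, design_review): ingest overlaps design_review ✓
(ingest, load_test): ingest overlaps load_test ✓
(ingest, lunch): ingest overlaps lunch ✓
(ingest, soundcheck): ingest overlaps soundcheck ✓
(interview, onboarding): interview overlaps onboarding ✓
(load_test, interview): load_test overlaps interview ✓
(lunch, interview): lunch overlaps interview ✓
(onboarding, handoff): onboarding overlaps handoff ✓
(soundcheck, interview): soundcheck overlaps interview ✓
(soundcheck, load_test): soundcheck overlaps load_test ✓
Count: 17.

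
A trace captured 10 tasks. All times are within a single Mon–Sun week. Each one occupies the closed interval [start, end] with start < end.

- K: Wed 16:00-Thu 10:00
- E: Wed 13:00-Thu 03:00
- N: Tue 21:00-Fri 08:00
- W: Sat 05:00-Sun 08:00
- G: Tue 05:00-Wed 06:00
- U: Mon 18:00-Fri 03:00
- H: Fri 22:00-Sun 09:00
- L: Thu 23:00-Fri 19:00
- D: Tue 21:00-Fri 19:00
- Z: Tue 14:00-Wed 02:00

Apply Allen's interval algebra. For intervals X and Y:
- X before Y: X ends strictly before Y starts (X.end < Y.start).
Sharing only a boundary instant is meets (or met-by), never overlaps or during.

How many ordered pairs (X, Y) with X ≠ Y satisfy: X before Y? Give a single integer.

24

Checking all 90 ordered pairs for relation 'before'; matching pairs in alphabetical order:
(D, H): D before H ✓
(D, W): D before W ✓
(E, H): E before H ✓
(E, L): E before L ✓
(E, W): E before W ✓
(G, E): G before E ✓
(G, H): G before H ✓
(G, K): G before K ✓
(G, L): G before L ✓
(G, W): G before W ✓
(K, H): K before H ✓
(K, L): K before L ✓
(K, W): K before W ✓
(L, H): L before H ✓
(L, W): L before W ✓
(N, H): N before H ✓
(N, W): N before W ✓
(U, H): U before H ✓
(U, W): U before W ✓
(Z, E): Z before E ✓
(Z, H): Z before H ✓
(Z, K): Z before K ✓
(Z, L): Z before L ✓
(Z, W): Z before W ✓
Count: 24.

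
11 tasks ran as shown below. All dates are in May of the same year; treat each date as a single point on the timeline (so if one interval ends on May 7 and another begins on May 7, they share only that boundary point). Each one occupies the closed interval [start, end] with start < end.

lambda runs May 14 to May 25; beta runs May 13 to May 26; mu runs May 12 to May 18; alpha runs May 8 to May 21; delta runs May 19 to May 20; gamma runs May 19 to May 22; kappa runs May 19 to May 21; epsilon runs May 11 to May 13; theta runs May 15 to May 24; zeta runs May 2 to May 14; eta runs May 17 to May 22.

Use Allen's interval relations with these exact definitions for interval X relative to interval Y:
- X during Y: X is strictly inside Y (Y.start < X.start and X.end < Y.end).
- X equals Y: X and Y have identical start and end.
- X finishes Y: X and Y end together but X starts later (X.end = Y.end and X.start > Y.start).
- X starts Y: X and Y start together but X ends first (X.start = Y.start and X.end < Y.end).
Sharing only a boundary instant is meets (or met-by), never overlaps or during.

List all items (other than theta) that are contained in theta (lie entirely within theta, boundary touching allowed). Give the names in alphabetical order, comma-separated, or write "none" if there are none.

delta, eta, gamma, kappa

Target theta = [May 15, May 24].
alpha [May 8, May 21] → overlaps → no.
beta [May 13, May 26] → contains → no.
delta [May 19, May 20] → during → yes.
epsilon [May 11, May 13] → before → no.
eta [May 17, May 22] → during → yes.
gamma [May 19, May 22] → during → yes.
kappa [May 19, May 21] → during → yes.
lambda [May 14, May 25] → contains → no.
mu [May 12, May 18] → overlaps → no.
zeta [May 2, May 14] → before → no.
Result: delta, eta, gamma, kappa.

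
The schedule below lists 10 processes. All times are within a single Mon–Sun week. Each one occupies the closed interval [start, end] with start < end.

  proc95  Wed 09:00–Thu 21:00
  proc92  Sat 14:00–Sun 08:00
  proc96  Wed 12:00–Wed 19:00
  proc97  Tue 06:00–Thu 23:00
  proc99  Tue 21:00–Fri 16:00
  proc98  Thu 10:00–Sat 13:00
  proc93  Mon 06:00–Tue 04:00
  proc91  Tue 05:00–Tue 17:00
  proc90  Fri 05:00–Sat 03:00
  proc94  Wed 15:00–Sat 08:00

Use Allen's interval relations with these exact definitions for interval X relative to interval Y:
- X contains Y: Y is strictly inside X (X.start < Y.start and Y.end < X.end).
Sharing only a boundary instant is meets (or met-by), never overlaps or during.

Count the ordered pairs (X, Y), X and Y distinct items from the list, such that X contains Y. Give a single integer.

7

Checking all 90 ordered pairs for relation 'contains'; matching pairs in alphabetical order:
(proc94, proc90): proc94 contains proc90 ✓
(proc95, proc96): proc95 contains proc96 ✓
(proc97, proc95): proc97 contains proc95 ✓
(proc97, proc96): proc97 contains proc96 ✓
(proc98, proc90): proc98 contains proc90 ✓
(proc99, proc95): proc99 contains proc95 ✓
(proc99, proc96): proc99 contains proc96 ✓
Count: 7.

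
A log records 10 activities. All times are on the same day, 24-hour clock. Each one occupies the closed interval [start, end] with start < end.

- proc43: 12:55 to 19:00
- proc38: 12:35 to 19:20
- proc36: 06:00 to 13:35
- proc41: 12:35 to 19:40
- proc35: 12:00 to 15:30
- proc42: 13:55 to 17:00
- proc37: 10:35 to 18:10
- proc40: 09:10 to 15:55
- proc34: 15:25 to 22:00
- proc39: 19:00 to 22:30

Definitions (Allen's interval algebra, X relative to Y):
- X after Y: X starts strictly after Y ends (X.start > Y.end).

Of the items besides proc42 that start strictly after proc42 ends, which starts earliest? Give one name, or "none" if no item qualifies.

proc39

Target proc42 = [13:55, 17:00].
proc34 [15:25, 22:00] → overlapped-by → excluded.
proc35 [12:00, 15:30] → overlaps → excluded.
proc36 [06:00, 13:35] → before → excluded.
proc37 [10:35, 18:10] → contains → excluded.
proc38 [12:35, 19:20] → contains → excluded.
proc39 [19:00, 22:30] → after → candidate.
proc40 [09:10, 15:55] → overlaps → excluded.
proc41 [12:35, 19:40] → contains → excluded.
proc43 [12:55, 19:00] → contains → excluded.
Among candidates, earliest start is 19:00 → proc39.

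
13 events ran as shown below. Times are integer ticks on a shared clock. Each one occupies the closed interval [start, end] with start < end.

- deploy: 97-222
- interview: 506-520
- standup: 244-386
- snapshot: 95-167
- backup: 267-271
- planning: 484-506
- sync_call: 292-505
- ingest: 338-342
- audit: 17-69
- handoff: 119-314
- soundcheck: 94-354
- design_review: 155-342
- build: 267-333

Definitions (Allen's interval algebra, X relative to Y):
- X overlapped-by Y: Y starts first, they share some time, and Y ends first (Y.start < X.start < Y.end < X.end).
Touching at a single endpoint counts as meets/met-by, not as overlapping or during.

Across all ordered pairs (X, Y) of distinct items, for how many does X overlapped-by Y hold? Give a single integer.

16

Checking all 156 ordered pairs for relation 'overlapped-by'; matching pairs in alphabetical order:
(build, handoff): build overlapped-by handoff ✓
(deploy, snapshot): deploy overlapped-by snapshot ✓
(design_review, deploy): design_review overlapped-by deploy ✓
(design_review, handoff): design_review overlapped-by handoff ✓
(design_review, snapshot): design_review overlapped-by snapshot ✓
(handoff, deploy): handoff overlapped-by deploy ✓
(handoff, snapshot): handoff overlapped-by snapshot ✓
(planning, sync_call): planning overlapped-by sync_call ✓
(standup, design_review): standup overlapped-by design_review ✓
(standup, handoff): standup overlapped-by handoff ✓
(standup, soundcheck): standup overlapped-by soundcheck ✓
(sync_call, build): sync_call overlapped-by build ✓
(sync_call, design_review): sync_call overlapped-by design_review ✓
(sync_call, handoff): sync_call overlapped-by handoff ✓
(sync_call, soundcheck): sync_call overlapped-by soundcheck ✓
(sync_call, standup): sync_call overlapped-by standup ✓
Count: 16.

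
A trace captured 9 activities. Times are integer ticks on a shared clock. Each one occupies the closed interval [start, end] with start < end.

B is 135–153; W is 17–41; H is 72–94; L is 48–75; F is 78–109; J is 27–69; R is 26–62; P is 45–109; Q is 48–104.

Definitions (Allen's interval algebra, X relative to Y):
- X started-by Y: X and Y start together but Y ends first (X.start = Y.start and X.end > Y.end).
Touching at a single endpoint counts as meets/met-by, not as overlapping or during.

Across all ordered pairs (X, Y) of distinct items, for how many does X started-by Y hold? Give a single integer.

1

Checking all 72 ordered pairs for relation 'started-by'; matching pairs in alphabetical order:
(Q, L): Q started-by L ✓
Count: 1.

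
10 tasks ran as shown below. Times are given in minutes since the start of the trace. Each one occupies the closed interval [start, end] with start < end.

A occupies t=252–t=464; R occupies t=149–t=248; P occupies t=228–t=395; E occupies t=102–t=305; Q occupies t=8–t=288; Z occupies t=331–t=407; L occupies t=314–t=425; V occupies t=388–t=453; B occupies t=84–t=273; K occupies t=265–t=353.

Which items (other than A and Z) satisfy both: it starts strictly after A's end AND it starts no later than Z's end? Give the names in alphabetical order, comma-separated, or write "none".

Conditions: its start is strictly after A's end (X.start > t=464) AND its start is no later than Z's end (X.start <= t=407).
B: start t=84 > t=464? ✗; start t=84 <= t=407? ✓ → no.
E: start t=102 > t=464? ✗; start t=102 <= t=407? ✓ → no.
K: start t=265 > t=464? ✗; start t=265 <= t=407? ✓ → no.
L: start t=314 > t=464? ✗; start t=314 <= t=407? ✓ → no.
P: start t=228 > t=464? ✗; start t=228 <= t=407? ✓ → no.
Q: start t=8 > t=464? ✗; start t=8 <= t=407? ✓ → no.
R: start t=149 > t=464? ✗; start t=149 <= t=407? ✓ → no.
V: start t=388 > t=464? ✗; start t=388 <= t=407? ✓ → no.
Result: none.

none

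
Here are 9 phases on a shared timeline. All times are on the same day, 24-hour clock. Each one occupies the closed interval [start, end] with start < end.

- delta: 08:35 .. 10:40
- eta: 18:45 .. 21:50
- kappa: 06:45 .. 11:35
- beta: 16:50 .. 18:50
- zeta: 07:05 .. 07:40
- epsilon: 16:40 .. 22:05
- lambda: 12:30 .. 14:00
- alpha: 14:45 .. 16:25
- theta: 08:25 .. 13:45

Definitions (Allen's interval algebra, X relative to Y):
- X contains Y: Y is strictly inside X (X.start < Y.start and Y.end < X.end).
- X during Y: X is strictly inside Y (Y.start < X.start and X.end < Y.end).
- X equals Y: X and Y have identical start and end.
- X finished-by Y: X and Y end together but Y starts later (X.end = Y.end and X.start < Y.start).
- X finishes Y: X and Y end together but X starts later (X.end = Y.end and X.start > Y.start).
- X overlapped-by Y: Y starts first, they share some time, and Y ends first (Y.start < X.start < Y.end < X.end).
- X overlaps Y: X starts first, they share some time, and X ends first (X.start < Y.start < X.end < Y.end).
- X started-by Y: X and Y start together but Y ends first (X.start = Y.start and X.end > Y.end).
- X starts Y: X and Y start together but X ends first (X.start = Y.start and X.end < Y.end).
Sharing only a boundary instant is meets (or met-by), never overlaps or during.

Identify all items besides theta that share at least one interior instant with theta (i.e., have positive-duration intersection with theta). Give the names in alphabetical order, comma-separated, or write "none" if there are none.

delta, kappa, lambda

Target theta = [08:25, 13:45].
alpha [14:45, 16:25] → after → no.
beta [16:50, 18:50] → after → no.
delta [08:35, 10:40] → during → yes.
epsilon [16:40, 22:05] → after → no.
eta [18:45, 21:50] → after → no.
kappa [06:45, 11:35] → overlaps → yes.
lambda [12:30, 14:00] → overlapped-by → yes.
zeta [07:05, 07:40] → before → no.
Result: delta, kappa, lambda.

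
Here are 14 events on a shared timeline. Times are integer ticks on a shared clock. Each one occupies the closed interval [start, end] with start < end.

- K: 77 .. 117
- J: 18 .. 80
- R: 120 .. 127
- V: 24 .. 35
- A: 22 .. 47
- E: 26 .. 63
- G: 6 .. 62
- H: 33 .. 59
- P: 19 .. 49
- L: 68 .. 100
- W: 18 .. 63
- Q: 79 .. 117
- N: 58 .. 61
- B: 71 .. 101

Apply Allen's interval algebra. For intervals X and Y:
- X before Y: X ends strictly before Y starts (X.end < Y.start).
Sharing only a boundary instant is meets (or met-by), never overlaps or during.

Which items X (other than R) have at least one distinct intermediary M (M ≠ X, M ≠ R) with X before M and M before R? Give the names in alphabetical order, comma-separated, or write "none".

Target R = [120, 127].
Intermediaries M with M before R: A, B, E, G, H, J, K, L, N, P, Q, V, W.
Via A — items with X before A: none.
Via B — items with X before B: A, E, G, H, N, P, V, W.
Via E — items with X before E: none.
Via G — items with X before G: none.
Via H — items with X before H: none.
Via J — items with X before J: none.
Via K — items with X before K: A, E, G, H, N, P, V, W.
Via L — items with X before L: A, E, G, H, N, P, V, W.
Via N — items with X before N: A, P, V.
Via P — items with X before P: none.
Via Q — items with X before Q: A, E, G, H, N, P, V, W.
Via V — items with X before V: none.
Via W — items with X before W: none.
Union: A, E, G, H, N, P, V, W.

A, E, G, H, N, P, V, W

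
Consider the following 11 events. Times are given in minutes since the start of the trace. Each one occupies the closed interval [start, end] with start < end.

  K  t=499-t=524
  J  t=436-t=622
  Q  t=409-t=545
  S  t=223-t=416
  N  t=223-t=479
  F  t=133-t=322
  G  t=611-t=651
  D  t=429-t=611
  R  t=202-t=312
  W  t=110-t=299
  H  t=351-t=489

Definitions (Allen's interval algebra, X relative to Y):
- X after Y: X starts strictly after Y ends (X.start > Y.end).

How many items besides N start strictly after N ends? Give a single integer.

2

Target N = [t=223, t=479].
D [t=429, t=611] → overlapped-by → no.
F [t=133, t=322] → overlaps → no.
G [t=611, t=651] → after → counts.
H [t=351, t=489] → overlapped-by → no.
J [t=436, t=622] → overlapped-by → no.
K [t=499, t=524] → after → counts.
Q [t=409, t=545] → overlapped-by → no.
R [t=202, t=312] → overlaps → no.
S [t=223, t=416] → starts → no.
W [t=110, t=299] → overlaps → no.
Total: 2.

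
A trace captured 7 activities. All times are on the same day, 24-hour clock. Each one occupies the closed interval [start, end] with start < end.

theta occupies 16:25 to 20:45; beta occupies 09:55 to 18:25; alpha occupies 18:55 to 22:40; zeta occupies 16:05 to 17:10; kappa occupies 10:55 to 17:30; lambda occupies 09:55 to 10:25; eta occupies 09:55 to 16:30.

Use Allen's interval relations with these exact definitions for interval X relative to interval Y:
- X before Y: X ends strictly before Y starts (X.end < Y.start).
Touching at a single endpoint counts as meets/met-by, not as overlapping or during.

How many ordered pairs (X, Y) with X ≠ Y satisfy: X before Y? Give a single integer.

8

Checking all 42 ordered pairs for relation 'before'; matching pairs in alphabetical order:
(beta, alpha): beta before alpha ✓
(eta, alpha): eta before alpha ✓
(kappa, alpha): kappa before alpha ✓
(lambda, alpha): lambda before alpha ✓
(lambda, kappa): lambda before kappa ✓
(lambda, theta): lambda before theta ✓
(lambda, zeta): lambda before zeta ✓
(zeta, alpha): zeta before alpha ✓
Count: 8.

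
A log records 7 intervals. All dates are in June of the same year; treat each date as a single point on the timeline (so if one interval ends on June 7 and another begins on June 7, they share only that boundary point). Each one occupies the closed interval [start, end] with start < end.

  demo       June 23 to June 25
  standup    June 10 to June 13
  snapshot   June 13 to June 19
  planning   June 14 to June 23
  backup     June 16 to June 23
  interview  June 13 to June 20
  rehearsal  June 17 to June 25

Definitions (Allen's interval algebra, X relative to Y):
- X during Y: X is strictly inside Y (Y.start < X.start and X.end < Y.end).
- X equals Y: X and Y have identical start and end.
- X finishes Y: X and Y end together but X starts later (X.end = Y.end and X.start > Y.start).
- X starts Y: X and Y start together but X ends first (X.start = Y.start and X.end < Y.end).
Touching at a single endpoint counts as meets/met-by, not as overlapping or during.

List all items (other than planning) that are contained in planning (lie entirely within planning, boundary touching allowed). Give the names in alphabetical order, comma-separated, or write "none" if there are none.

Target planning = [June 14, June 23].
backup [June 16, June 23] → finishes → yes.
demo [June 23, June 25] → met-by → no.
interview [June 13, June 20] → overlaps → no.
rehearsal [June 17, June 25] → overlapped-by → no.
snapshot [June 13, June 19] → overlaps → no.
standup [June 10, June 13] → before → no.
Result: backup.

backup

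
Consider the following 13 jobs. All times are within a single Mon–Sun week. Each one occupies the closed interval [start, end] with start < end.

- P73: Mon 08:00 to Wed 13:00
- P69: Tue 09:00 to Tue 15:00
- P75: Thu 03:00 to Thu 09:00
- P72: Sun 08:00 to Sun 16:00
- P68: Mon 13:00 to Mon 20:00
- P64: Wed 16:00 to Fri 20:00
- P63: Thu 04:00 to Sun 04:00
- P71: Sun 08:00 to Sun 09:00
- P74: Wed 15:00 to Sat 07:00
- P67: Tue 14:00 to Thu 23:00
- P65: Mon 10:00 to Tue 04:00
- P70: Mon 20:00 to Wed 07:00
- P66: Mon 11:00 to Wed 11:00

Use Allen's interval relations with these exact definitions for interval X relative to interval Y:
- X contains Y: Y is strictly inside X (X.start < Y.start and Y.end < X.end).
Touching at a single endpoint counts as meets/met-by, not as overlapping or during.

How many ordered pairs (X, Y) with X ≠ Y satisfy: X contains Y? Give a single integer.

Checking all 156 ordered pairs for relation 'contains'; matching pairs in alphabetical order:
(P64, P75): P64 contains P75 ✓
(P65, P68): P65 contains P68 ✓
(P66, P68): P66 contains P68 ✓
(P66, P69): P66 contains P69 ✓
(P66, P70): P66 contains P70 ✓
(P67, P75): P67 contains P75 ✓
(P70, P69): P70 contains P69 ✓
(P73, P65): P73 contains P65 ✓
(P73, P66): P73 contains P66 ✓
(P73, P68): P73 contains P68 ✓
(P73, P69): P73 contains P69 ✓
(P73, P70): P73 contains P70 ✓
(P74, P64): P74 contains P64 ✓
(P74, P75): P74 contains P75 ✓
Count: 14.

14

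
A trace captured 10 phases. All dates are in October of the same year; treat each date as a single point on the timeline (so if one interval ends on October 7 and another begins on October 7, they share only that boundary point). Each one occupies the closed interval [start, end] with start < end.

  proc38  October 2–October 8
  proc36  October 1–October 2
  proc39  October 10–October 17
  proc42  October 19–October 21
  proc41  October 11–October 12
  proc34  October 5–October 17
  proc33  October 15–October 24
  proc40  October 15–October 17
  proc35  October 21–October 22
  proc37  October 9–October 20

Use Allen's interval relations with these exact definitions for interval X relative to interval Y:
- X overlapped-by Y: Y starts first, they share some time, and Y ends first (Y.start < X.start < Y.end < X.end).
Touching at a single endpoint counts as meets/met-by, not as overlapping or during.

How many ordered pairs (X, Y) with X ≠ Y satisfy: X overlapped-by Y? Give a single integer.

6

Checking all 90 ordered pairs for relation 'overlapped-by'; matching pairs in alphabetical order:
(proc33, proc34): proc33 overlapped-by proc34 ✓
(proc33, proc37): proc33 overlapped-by proc37 ✓
(proc33, proc39): proc33 overlapped-by proc39 ✓
(proc34, proc38): proc34 overlapped-by proc38 ✓
(proc37, proc34): proc37 overlapped-by proc34 ✓
(proc42, proc37): proc42 overlapped-by proc37 ✓
Count: 6.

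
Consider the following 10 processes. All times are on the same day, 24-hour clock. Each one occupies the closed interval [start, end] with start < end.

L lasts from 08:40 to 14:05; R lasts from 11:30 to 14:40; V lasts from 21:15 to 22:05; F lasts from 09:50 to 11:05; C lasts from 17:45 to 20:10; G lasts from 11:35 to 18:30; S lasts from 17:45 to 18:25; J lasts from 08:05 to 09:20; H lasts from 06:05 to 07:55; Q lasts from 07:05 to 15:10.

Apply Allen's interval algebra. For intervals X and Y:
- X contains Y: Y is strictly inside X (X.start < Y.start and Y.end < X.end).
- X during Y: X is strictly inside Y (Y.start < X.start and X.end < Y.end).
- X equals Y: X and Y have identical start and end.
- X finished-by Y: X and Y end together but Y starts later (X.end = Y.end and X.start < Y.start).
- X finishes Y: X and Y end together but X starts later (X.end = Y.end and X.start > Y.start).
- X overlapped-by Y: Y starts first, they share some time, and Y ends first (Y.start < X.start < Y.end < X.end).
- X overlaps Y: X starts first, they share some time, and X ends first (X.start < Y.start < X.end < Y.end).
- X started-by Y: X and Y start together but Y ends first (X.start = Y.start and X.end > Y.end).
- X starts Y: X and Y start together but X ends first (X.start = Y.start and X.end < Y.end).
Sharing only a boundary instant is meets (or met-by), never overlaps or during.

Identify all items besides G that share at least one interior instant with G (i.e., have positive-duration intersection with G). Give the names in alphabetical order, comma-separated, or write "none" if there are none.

Target G = [11:35, 18:30].
C [17:45, 20:10] → overlapped-by → yes.
F [09:50, 11:05] → before → no.
H [06:05, 07:55] → before → no.
J [08:05, 09:20] → before → no.
L [08:40, 14:05] → overlaps → yes.
Q [07:05, 15:10] → overlaps → yes.
R [11:30, 14:40] → overlaps → yes.
S [17:45, 18:25] → during → yes.
V [21:15, 22:05] → after → no.
Result: C, L, Q, R, S.

C, L, Q, R, S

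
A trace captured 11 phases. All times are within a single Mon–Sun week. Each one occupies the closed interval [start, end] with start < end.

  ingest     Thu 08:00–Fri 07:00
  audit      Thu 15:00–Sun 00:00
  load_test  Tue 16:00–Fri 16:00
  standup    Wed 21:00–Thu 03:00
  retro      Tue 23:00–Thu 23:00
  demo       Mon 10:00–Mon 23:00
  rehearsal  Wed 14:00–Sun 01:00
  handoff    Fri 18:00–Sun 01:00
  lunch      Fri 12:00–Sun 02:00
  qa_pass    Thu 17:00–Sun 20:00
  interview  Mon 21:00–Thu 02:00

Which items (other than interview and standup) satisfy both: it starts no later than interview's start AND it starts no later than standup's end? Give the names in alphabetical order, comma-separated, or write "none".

Conditions: its start is no later than interview's start (X.start <= Mon 21:00) AND its start is no later than standup's end (X.start <= Thu 03:00).
audit: start Thu 15:00 <= Mon 21:00? ✗; start Thu 15:00 <= Thu 03:00? ✗ → no.
demo: start Mon 10:00 <= Mon 21:00? ✓; start Mon 10:00 <= Thu 03:00? ✓ → yes.
handoff: start Fri 18:00 <= Mon 21:00? ✗; start Fri 18:00 <= Thu 03:00? ✗ → no.
ingest: start Thu 08:00 <= Mon 21:00? ✗; start Thu 08:00 <= Thu 03:00? ✗ → no.
load_test: start Tue 16:00 <= Mon 21:00? ✗; start Tue 16:00 <= Thu 03:00? ✓ → no.
lunch: start Fri 12:00 <= Mon 21:00? ✗; start Fri 12:00 <= Thu 03:00? ✗ → no.
qa_pass: start Thu 17:00 <= Mon 21:00? ✗; start Thu 17:00 <= Thu 03:00? ✗ → no.
rehearsal: start Wed 14:00 <= Mon 21:00? ✗; start Wed 14:00 <= Thu 03:00? ✓ → no.
retro: start Tue 23:00 <= Mon 21:00? ✗; start Tue 23:00 <= Thu 03:00? ✓ → no.
Result: demo.

demo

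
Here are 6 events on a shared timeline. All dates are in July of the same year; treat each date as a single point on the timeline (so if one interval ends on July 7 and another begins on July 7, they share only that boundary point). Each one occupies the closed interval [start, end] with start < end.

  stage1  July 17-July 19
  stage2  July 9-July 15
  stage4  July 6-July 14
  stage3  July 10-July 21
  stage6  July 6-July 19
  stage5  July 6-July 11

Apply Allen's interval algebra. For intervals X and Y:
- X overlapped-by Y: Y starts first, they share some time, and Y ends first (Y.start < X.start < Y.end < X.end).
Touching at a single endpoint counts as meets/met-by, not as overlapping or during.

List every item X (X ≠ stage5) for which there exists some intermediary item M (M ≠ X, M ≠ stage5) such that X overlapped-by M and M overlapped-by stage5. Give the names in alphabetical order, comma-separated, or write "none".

Target stage5 = [July 6, July 11].
Intermediaries M with M overlapped-by stage5: stage2, stage3.
Via stage2 — items with X overlapped-by stage2: stage3.
Via stage3 — items with X overlapped-by stage3: none.
Union: stage3.

stage3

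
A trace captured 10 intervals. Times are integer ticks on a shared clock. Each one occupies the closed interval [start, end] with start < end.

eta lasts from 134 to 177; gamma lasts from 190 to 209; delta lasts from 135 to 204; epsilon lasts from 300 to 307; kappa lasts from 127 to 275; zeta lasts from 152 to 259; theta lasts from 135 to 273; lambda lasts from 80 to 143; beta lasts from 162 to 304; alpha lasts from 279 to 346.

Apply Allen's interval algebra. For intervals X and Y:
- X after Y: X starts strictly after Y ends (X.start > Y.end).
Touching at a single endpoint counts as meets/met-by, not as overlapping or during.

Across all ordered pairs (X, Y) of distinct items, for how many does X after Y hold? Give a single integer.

Checking all 90 ordered pairs for relation 'after'; matching pairs in alphabetical order:
(alpha, delta): alpha after delta ✓
(alpha, eta): alpha after eta ✓
(alpha, gamma): alpha after gamma ✓
(alpha, kappa): alpha after kappa ✓
(alpha, lambda): alpha after lambda ✓
(alpha, theta): alpha after theta ✓
(alpha, zeta): alpha after zeta ✓
(beta, lambda): beta after lambda ✓
(epsilon, delta): epsilon after delta ✓
(epsilon, eta): epsilon after eta ✓
(epsilon, gamma): epsilon after gamma ✓
(epsilon, kappa): epsilon after kappa ✓
(epsilon, lambda): epsilon after lambda ✓
(epsilon, theta): epsilon after theta ✓
(epsilon, zeta): epsilon after zeta ✓
(gamma, eta): gamma after eta ✓
(gamma, lambda): gamma after lambda ✓
(zeta, lambda): zeta after lambda ✓
Count: 18.

18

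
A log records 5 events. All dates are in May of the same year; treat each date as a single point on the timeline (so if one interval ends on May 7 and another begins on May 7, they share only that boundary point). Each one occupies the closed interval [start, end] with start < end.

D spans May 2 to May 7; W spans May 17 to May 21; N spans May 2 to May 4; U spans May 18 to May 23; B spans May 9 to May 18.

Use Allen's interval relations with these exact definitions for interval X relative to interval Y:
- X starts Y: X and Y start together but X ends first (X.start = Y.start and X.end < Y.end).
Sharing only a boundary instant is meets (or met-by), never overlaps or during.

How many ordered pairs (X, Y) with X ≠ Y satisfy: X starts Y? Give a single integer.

Checking all 20 ordered pairs for relation 'starts'; matching pairs in alphabetical order:
(N, D): N starts D ✓
Count: 1.

1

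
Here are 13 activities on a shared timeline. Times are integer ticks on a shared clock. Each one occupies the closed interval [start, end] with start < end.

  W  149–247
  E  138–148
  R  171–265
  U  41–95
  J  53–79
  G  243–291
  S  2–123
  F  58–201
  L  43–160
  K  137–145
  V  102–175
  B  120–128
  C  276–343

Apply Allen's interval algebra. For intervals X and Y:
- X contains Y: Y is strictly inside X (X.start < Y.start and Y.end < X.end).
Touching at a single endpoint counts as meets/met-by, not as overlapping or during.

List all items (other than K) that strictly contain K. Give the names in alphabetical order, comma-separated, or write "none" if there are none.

F, L, V

Target K = [137, 145].
B [120, 128] → before → no.
C [276, 343] → after → no.
E [138, 148] → overlapped-by → no.
F [58, 201] → contains → yes.
G [243, 291] → after → no.
J [53, 79] → before → no.
L [43, 160] → contains → yes.
R [171, 265] → after → no.
S [2, 123] → before → no.
U [41, 95] → before → no.
V [102, 175] → contains → yes.
W [149, 247] → after → no.
Result: F, L, V.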